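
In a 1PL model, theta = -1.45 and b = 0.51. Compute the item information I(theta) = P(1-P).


P = 1/(1+exp(-(-1.45-0.51))) = 0.1235
I = P*(1-P) = 0.1235 * 0.8765
I = 0.1082

0.1082


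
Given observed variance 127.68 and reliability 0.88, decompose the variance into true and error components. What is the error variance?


var_true = rxx * var_obs = 0.88 * 127.68 = 112.3584
var_error = var_obs - var_true
var_error = 127.68 - 112.3584
var_error = 15.3216

15.3216


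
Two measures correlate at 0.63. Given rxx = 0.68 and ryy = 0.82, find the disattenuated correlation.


r_corrected = rxy / sqrt(rxx * ryy)
= 0.63 / sqrt(0.68 * 0.82)
= 0.63 / sqrt(0.5576)
= 0.63 / 0.746726
r_corrected = 0.8437

0.8437


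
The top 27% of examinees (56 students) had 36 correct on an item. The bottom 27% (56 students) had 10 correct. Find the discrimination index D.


p_upper = 36/56 = 0.6429
p_lower = 10/56 = 0.1786
D = 0.6429 - 0.1786 = 0.4643

0.4643


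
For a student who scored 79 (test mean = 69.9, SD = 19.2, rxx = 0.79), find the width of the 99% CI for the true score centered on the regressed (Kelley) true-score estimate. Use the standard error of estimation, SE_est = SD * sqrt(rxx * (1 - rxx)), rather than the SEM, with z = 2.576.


True score estimate = 0.79*79 + 0.21*69.9 = 77.089
SE_est = SD * sqrt(rxx * (1 - rxx)) = 19.2 * sqrt(0.79 * 0.21) = 19.2 * sqrt(0.1659) = 7.820318
CI = T_est +/- z * SE_est, so width = 2 * z * SE_est = 2 * 2.576 * 7.820318
Width = 40.2903

40.2903


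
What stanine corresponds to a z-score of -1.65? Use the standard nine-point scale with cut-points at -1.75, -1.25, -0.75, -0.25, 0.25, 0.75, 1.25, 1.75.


Stanine boundaries: [-1.75, -1.25, -0.75, -0.25, 0.25, 0.75, 1.25, 1.75]
z = -1.65
Check each boundary:
  z >= -1.75 -> could be stanine 2
  z < -1.25
  z < -0.75
  z < -0.25
  z < 0.25
  z < 0.75
  z < 1.25
  z < 1.75
Highest qualifying boundary gives stanine = 2

2


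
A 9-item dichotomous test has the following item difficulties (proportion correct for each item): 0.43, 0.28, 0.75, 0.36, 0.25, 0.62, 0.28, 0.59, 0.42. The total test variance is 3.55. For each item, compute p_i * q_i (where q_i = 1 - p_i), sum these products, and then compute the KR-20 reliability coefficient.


For each item, compute p_i * q_i:
  Item 1: 0.43 * 0.57 = 0.2451
  Item 2: 0.28 * 0.72 = 0.2016
  Item 3: 0.75 * 0.25 = 0.1875
  Item 4: 0.36 * 0.64 = 0.2304
  Item 5: 0.25 * 0.75 = 0.1875
  Item 6: 0.62 * 0.38 = 0.2356
  Item 7: 0.28 * 0.72 = 0.2016
  Item 8: 0.59 * 0.41 = 0.2419
  Item 9: 0.42 * 0.58 = 0.2436
Sum(p_i * q_i) = 0.2451 + 0.2016 + 0.1875 + 0.2304 + 0.1875 + 0.2356 + 0.2016 + 0.2419 + 0.2436 = 1.9748
KR-20 = (k/(k-1)) * (1 - Sum(p_i*q_i) / Var_total)
= (9/8) * (1 - 1.9748/3.55)
= 1.125 * 0.4437
KR-20 = 0.4992

0.4992


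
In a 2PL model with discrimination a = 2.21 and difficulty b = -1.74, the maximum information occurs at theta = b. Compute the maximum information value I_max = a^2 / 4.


For 2PL, max info at theta = b = -1.74
I_max = a^2 / 4 = 2.21^2 / 4
= 4.8841 / 4
I_max = 1.221

1.221


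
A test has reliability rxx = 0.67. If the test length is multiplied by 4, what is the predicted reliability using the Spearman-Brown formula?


r_new = (n * rxx) / (1 + (n-1) * rxx)
r_new = (4 * 0.67) / (1 + 3 * 0.67)
r_new = 2.68 / 3.01
r_new = 0.8904

0.8904


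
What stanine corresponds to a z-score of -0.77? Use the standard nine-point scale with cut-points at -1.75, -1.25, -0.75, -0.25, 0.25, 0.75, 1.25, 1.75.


Stanine boundaries: [-1.75, -1.25, -0.75, -0.25, 0.25, 0.75, 1.25, 1.75]
z = -0.77
Check each boundary:
  z >= -1.75 -> could be stanine 2
  z >= -1.25 -> could be stanine 3
  z < -0.75
  z < -0.25
  z < 0.25
  z < 0.75
  z < 1.25
  z < 1.75
Highest qualifying boundary gives stanine = 3

3


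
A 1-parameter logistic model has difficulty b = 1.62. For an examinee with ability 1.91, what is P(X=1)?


theta - b = 1.91 - 1.62 = 0.29
exp(-(theta - b)) = exp(-0.29) = 0.7483
P = 1 / (1 + 0.7483)
P = 0.572

0.572


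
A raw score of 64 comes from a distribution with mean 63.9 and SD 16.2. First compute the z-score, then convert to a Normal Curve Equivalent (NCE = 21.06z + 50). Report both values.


z = (X - mean) / SD = (64 - 63.9) / 16.2
z = 0.1 / 16.2
z = 0.0062
NCE = NCE = 21.06z + 50
Carry z at full precision (z = 0.1 / 16.2) into the conversion:
NCE = 21.06 * (0.1 / 16.2) + 50 = 2.106 / 16.2 + 50
NCE = 0.13 + 50
NCE = 50.13

50.13


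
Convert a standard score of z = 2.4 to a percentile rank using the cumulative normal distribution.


CDF(z) = 0.5 * (1 + erf(z/sqrt(2)))
erf(1.6971) = 0.9836
CDF = 0.9918
Percentile rank = 0.9918 * 100 = 99.18

99.18


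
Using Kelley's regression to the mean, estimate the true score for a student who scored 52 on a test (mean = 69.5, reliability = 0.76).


T_est = rxx * X + (1 - rxx) * mean
T_est = 0.76 * 52 + 0.24 * 69.5
T_est = 39.52 + 16.68
T_est = 56.2

56.2


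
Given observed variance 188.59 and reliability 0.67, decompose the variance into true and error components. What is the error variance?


var_true = rxx * var_obs = 0.67 * 188.59 = 126.3553
var_error = var_obs - var_true
var_error = 188.59 - 126.3553
var_error = 62.2347

62.2347


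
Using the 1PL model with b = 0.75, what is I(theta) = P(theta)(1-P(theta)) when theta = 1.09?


P = 1/(1+exp(-(1.09-0.75))) = 0.5842
I = P*(1-P) = 0.5842 * 0.4158
I = 0.2429

0.2429


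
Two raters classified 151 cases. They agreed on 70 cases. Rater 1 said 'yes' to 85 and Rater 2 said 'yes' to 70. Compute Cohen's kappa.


P_o = 70/151 = 0.463576
P_e = (85*70 + 66*81) / 22801 = 0.495417
kappa = (P_o - P_e) / (1 - P_e)
kappa = (0.463576 - 0.495417) / (1 - 0.495417)
kappa = -0.0631

-0.0631


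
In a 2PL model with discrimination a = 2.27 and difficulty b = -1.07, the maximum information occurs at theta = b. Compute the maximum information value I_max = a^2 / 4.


For 2PL, max info at theta = b = -1.07
I_max = a^2 / 4 = 2.27^2 / 4
= 5.1529 / 4
I_max = 1.2882

1.2882


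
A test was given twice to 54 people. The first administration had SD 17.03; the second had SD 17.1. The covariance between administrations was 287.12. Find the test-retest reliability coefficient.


r = cov(X,Y) / (SD_X * SD_Y)
r = 287.12 / (17.03 * 17.1)
r = 287.12 / 291.213
r = 0.9859

0.9859


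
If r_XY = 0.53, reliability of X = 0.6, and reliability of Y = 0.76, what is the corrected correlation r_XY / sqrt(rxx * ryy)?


r_corrected = rxy / sqrt(rxx * ryy)
= 0.53 / sqrt(0.6 * 0.76)
= 0.53 / sqrt(0.456)
= 0.53 / 0.675278
r_corrected = 0.7849

0.7849


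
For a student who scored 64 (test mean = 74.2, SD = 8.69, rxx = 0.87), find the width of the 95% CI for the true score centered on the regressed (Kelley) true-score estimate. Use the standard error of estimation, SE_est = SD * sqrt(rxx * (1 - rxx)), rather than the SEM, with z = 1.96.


True score estimate = 0.87*64 + 0.13*74.2 = 65.326
SE_est = SD * sqrt(rxx * (1 - rxx)) = 8.69 * sqrt(0.87 * 0.13) = 8.69 * sqrt(0.1131) = 2.922477
CI = T_est +/- z * SE_est, so width = 2 * z * SE_est = 2 * 1.96 * 2.922477
Width = 11.4561

11.4561


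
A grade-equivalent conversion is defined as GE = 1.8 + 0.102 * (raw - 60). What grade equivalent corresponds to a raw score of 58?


raw - median = 58 - 60 = -2
slope * diff = 0.102 * -2 = -0.204
GE = 1.8 + -0.204
GE = 1.596

1.596


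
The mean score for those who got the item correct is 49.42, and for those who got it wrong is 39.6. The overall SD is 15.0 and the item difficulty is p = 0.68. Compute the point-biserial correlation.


q = 1 - p = 0.32
rpb = ((M1 - M0) / SD) * sqrt(p * q)
rpb = ((49.42 - 39.6) / 15.0) * sqrt(0.68 * 0.32)
rpb = 0.3054

0.3054


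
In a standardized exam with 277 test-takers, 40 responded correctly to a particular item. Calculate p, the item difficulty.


Item difficulty p = number correct / total examinees
p = 40 / 277
p = 0.1444

0.1444


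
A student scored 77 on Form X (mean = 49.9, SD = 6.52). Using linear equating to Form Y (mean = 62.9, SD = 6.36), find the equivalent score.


slope = SD_Y / SD_X = 6.36 / 6.52 ~ 0.9755
intercept = mean_Y - slope * mean_X = 62.9 - (6.36 / 6.52) * 49.9 ~ 14.2245
Y = slope * X + intercept. To avoid rounding drift from the rounded slope/intercept, evaluate the equivalent form Y = mean_Y + SD_Y * (X - mean_X) / SD_X at full precision:
Y = 62.9 + 6.36 * (77 - 49.9) / 6.52
Y = 62.9 + 6.36 * 27.1 / 6.52
Y = 62.9 + 172.356 / 6.52
Y = 62.9 + 26.435
Y = 89.335

89.335


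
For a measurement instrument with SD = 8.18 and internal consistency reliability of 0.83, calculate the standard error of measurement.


SEM = SD * sqrt(1 - rxx)
SEM = 8.18 * sqrt(1 - 0.83)
SEM = 8.18 * sqrt(0.17) = 8.18 * 0.412311
SEM = 3.3727

3.3727


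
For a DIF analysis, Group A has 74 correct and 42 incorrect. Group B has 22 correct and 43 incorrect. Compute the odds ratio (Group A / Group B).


Odds_A = 74/42 = 1.7619
Odds_B = 22/43 = 0.5116
OR = Odds_A / Odds_B = 1.7619 / 0.5116
Exactly, OR = (74 * 43) / (42 * 22) = 3182 / 924
OR = 3.4437

3.4437


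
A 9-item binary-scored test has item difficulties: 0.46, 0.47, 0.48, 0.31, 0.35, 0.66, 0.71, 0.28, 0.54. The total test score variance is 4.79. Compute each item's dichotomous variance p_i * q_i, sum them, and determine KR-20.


For each item, compute p_i * q_i:
  Item 1: 0.46 * 0.54 = 0.2484
  Item 2: 0.47 * 0.53 = 0.2491
  Item 3: 0.48 * 0.52 = 0.2496
  Item 4: 0.31 * 0.69 = 0.2139
  Item 5: 0.35 * 0.65 = 0.2275
  Item 6: 0.66 * 0.34 = 0.2244
  Item 7: 0.71 * 0.29 = 0.2059
  Item 8: 0.28 * 0.72 = 0.2016
  Item 9: 0.54 * 0.46 = 0.2484
Sum(p_i * q_i) = 0.2484 + 0.2491 + 0.2496 + 0.2139 + 0.2275 + 0.2244 + 0.2059 + 0.2016 + 0.2484 = 2.0688
KR-20 = (k/(k-1)) * (1 - Sum(p_i*q_i) / Var_total)
= (9/8) * (1 - 2.0688/4.79)
= 1.125 * 0.5681
KR-20 = 0.6391

0.6391


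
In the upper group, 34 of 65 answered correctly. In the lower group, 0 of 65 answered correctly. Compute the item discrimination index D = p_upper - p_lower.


p_upper = 34/65 = 0.5231
p_lower = 0/65 = 0.0
D = 0.5231 - 0.0 = 0.5231

0.5231


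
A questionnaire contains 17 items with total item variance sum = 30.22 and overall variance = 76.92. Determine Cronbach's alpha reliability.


alpha = (k/(k-1)) * (1 - sum(si^2)/s_total^2)
= (17/16) * (1 - 30.22/76.92)
alpha = 0.6451

0.6451


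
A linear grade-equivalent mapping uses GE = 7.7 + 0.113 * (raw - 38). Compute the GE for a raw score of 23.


raw - median = 23 - 38 = -15
slope * diff = 0.113 * -15 = -1.695
GE = 7.7 + -1.695
GE = 6.005

6.005


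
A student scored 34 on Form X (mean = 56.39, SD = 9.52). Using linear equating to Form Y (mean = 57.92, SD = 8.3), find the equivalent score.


slope = SD_Y / SD_X = 8.3 / 9.52 ~ 0.8718
intercept = mean_Y - slope * mean_X = 57.92 - (8.3 / 9.52) * 56.39 ~ 8.7564
Y = slope * X + intercept. To avoid rounding drift from the rounded slope/intercept, evaluate the equivalent form Y = mean_Y + SD_Y * (X - mean_X) / SD_X at full precision:
Y = 57.92 + 8.3 * (34 - 56.39) / 9.52
Y = 57.92 - 8.3 * 22.39 / 9.52
Y = 57.92 - 185.837 / 9.52
Y = 57.92 - 19.5207
Y = 38.3993

38.3993


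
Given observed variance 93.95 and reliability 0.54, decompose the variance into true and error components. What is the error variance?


var_true = rxx * var_obs = 0.54 * 93.95 = 50.733
var_error = var_obs - var_true
var_error = 93.95 - 50.733
var_error = 43.217

43.217


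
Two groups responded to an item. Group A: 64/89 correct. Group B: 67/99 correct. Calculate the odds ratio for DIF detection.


Odds_A = 64/25 = 2.56
Odds_B = 67/32 = 2.0938
OR = Odds_A / Odds_B = 2.56 / 2.0938
Exactly, OR = (64 * 32) / (25 * 67) = 2048 / 1675
OR = 1.2227

1.2227


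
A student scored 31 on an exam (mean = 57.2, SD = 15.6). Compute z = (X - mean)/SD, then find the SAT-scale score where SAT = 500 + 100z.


z = (X - mean) / SD = (31 - 57.2) / 15.6
z = -26.2 / 15.6
z = -1.6795
SAT-scale = SAT = 500 + 100z
Carry z at full precision (z = -26.2 / 15.6) into the conversion:
SAT-scale = 500 + 100 * (-26.2 / 15.6) = 500 + -2620 / 15.6
SAT-scale = 500 + -167.9487
SAT-scale = 332.0513

332.0513


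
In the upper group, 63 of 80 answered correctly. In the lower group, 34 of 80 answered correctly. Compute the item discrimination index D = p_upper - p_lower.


p_upper = 63/80 = 0.7875
p_lower = 34/80 = 0.425
D = 0.7875 - 0.425 = 0.3625

0.3625


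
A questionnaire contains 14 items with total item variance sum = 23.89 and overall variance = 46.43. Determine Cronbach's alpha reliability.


alpha = (k/(k-1)) * (1 - sum(si^2)/s_total^2)
= (14/13) * (1 - 23.89/46.43)
alpha = 0.5228

0.5228


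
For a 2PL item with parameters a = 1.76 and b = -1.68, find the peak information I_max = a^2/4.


For 2PL, max info at theta = b = -1.68
I_max = a^2 / 4 = 1.76^2 / 4
= 3.0976 / 4
I_max = 0.7744

0.7744


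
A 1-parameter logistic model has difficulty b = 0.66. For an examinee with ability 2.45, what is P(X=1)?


theta - b = 2.45 - 0.66 = 1.79
exp(-(theta - b)) = exp(-1.79) = 0.167
P = 1 / (1 + 0.167)
P = 0.8569

0.8569


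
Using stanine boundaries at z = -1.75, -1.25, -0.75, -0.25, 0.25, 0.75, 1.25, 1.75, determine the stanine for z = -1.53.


Stanine boundaries: [-1.75, -1.25, -0.75, -0.25, 0.25, 0.75, 1.25, 1.75]
z = -1.53
Check each boundary:
  z >= -1.75 -> could be stanine 2
  z < -1.25
  z < -0.75
  z < -0.25
  z < 0.25
  z < 0.75
  z < 1.25
  z < 1.75
Highest qualifying boundary gives stanine = 2

2


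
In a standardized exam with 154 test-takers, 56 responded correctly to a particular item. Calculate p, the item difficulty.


Item difficulty p = number correct / total examinees
p = 56 / 154
p = 0.3636

0.3636


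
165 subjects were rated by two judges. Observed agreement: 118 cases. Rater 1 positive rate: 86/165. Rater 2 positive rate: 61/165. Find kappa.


P_o = 118/165 = 0.715152
P_e = (86*61 + 79*104) / 27225 = 0.494472
kappa = (P_o - P_e) / (1 - P_e)
kappa = (0.715152 - 0.494472) / (1 - 0.494472)
kappa = 0.4365

0.4365


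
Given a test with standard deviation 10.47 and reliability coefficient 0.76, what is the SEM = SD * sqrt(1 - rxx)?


SEM = SD * sqrt(1 - rxx)
SEM = 10.47 * sqrt(1 - 0.76)
SEM = 10.47 * sqrt(0.24) = 10.47 * 0.489898
SEM = 5.1292

5.1292


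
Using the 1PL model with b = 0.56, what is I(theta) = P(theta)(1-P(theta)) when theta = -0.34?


P = 1/(1+exp(-(-0.34-0.56))) = 0.2891
I = P*(1-P) = 0.2891 * 0.7109
I = 0.2055

0.2055


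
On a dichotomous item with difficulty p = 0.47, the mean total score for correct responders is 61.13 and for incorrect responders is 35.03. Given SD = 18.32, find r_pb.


q = 1 - p = 0.53
rpb = ((M1 - M0) / SD) * sqrt(p * q)
rpb = ((61.13 - 35.03) / 18.32) * sqrt(0.47 * 0.53)
rpb = 0.7111

0.7111


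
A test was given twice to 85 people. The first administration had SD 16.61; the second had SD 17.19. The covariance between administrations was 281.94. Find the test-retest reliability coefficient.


r = cov(X,Y) / (SD_X * SD_Y)
r = 281.94 / (16.61 * 17.19)
r = 281.94 / 285.5259
r = 0.9874

0.9874


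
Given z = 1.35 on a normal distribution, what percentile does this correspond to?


CDF(z) = 0.5 * (1 + erf(z/sqrt(2)))
erf(0.9546) = 0.823
CDF = 0.9115
Percentile rank = 0.9115 * 100 = 91.15

91.15


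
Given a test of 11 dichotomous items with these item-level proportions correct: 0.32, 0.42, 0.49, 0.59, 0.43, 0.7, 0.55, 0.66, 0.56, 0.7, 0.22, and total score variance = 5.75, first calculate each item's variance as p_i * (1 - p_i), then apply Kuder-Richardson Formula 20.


For each item, compute p_i * q_i:
  Item 1: 0.32 * 0.68 = 0.2176
  Item 2: 0.42 * 0.58 = 0.2436
  Item 3: 0.49 * 0.51 = 0.2499
  Item 4: 0.59 * 0.41 = 0.2419
  Item 5: 0.43 * 0.57 = 0.2451
  Item 6: 0.7 * 0.3 = 0.21
  Item 7: 0.55 * 0.45 = 0.2475
  Item 8: 0.66 * 0.34 = 0.2244
  Item 9: 0.56 * 0.44 = 0.2464
  Item 10: 0.7 * 0.3 = 0.21
  Item 11: 0.22 * 0.78 = 0.1716
Sum(p_i * q_i) = 0.2176 + 0.2436 + 0.2499 + 0.2419 + 0.2451 + 0.21 + 0.2475 + 0.2244 + 0.2464 + 0.21 + 0.1716 = 2.508
KR-20 = (k/(k-1)) * (1 - Sum(p_i*q_i) / Var_total)
= (11/10) * (1 - 2.508/5.75)
= 1.1 * 0.5638
KR-20 = 0.6202

0.6202


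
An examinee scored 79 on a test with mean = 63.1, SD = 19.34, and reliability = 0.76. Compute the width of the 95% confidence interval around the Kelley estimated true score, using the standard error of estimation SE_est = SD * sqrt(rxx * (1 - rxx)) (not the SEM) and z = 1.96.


True score estimate = 0.76*79 + 0.24*63.1 = 75.184
SE_est = SD * sqrt(rxx * (1 - rxx)) = 19.34 * sqrt(0.76 * 0.24) = 19.34 * sqrt(0.1824) = 8.259788
CI = T_est +/- z * SE_est, so width = 2 * z * SE_est = 2 * 1.96 * 8.259788
Width = 32.3784

32.3784


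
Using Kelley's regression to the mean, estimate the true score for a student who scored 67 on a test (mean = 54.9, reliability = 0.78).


T_est = rxx * X + (1 - rxx) * mean
T_est = 0.78 * 67 + 0.22 * 54.9
T_est = 52.26 + 12.078
T_est = 64.338

64.338


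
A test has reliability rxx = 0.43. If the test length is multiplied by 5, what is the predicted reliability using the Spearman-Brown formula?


r_new = (n * rxx) / (1 + (n-1) * rxx)
r_new = (5 * 0.43) / (1 + 4 * 0.43)
r_new = 2.15 / 2.72
r_new = 0.7904

0.7904


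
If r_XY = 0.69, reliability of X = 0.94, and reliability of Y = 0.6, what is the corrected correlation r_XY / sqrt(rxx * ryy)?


r_corrected = rxy / sqrt(rxx * ryy)
= 0.69 / sqrt(0.94 * 0.6)
= 0.69 / sqrt(0.564)
= 0.69 / 0.750999
r_corrected = 0.9188

0.9188


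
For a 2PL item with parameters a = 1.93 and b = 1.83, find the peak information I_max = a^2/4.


For 2PL, max info at theta = b = 1.83
I_max = a^2 / 4 = 1.93^2 / 4
= 3.7249 / 4
I_max = 0.9312

0.9312


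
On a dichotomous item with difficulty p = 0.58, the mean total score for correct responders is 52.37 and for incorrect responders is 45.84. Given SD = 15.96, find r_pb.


q = 1 - p = 0.42
rpb = ((M1 - M0) / SD) * sqrt(p * q)
rpb = ((52.37 - 45.84) / 15.96) * sqrt(0.58 * 0.42)
rpb = 0.2019

0.2019


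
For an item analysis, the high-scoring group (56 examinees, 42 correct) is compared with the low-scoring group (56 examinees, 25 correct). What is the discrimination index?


p_upper = 42/56 = 0.75
p_lower = 25/56 = 0.4464
D = 0.75 - 0.4464 = 0.3036

0.3036


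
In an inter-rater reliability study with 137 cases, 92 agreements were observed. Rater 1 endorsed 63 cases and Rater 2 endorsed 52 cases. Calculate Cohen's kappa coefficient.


P_o = 92/137 = 0.671533
P_e = (63*52 + 74*85) / 18769 = 0.50967
kappa = (P_o - P_e) / (1 - P_e)
kappa = (0.671533 - 0.50967) / (1 - 0.50967)
kappa = 0.3301

0.3301


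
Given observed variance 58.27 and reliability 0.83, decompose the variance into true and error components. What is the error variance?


var_true = rxx * var_obs = 0.83 * 58.27 = 48.3641
var_error = var_obs - var_true
var_error = 58.27 - 48.3641
var_error = 9.9059

9.9059


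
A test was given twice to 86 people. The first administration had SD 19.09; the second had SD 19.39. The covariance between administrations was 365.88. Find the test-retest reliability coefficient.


r = cov(X,Y) / (SD_X * SD_Y)
r = 365.88 / (19.09 * 19.39)
r = 365.88 / 370.1551
r = 0.9885

0.9885


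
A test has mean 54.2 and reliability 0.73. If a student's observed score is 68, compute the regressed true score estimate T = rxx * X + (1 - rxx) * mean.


T_est = rxx * X + (1 - rxx) * mean
T_est = 0.73 * 68 + 0.27 * 54.2
T_est = 49.64 + 14.634
T_est = 64.274

64.274


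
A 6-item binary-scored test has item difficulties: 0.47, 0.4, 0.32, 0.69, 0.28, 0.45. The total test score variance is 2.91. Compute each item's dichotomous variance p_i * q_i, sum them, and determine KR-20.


For each item, compute p_i * q_i:
  Item 1: 0.47 * 0.53 = 0.2491
  Item 2: 0.4 * 0.6 = 0.24
  Item 3: 0.32 * 0.68 = 0.2176
  Item 4: 0.69 * 0.31 = 0.2139
  Item 5: 0.28 * 0.72 = 0.2016
  Item 6: 0.45 * 0.55 = 0.2475
Sum(p_i * q_i) = 0.2491 + 0.24 + 0.2176 + 0.2139 + 0.2016 + 0.2475 = 1.3697
KR-20 = (k/(k-1)) * (1 - Sum(p_i*q_i) / Var_total)
= (6/5) * (1 - 1.3697/2.91)
= 1.2 * 0.5293
KR-20 = 0.6352

0.6352


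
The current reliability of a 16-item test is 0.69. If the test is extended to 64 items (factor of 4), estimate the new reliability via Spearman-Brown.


r_new = (n * rxx) / (1 + (n-1) * rxx)
r_new = (4 * 0.69) / (1 + 3 * 0.69)
r_new = 2.76 / 3.07
r_new = 0.899

0.899


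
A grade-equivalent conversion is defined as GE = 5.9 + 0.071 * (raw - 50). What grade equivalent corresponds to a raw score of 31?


raw - median = 31 - 50 = -19
slope * diff = 0.071 * -19 = -1.349
GE = 5.9 + -1.349
GE = 4.551

4.551


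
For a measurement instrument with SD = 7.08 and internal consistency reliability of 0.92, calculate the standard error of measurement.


SEM = SD * sqrt(1 - rxx)
SEM = 7.08 * sqrt(1 - 0.92)
SEM = 7.08 * sqrt(0.08) = 7.08 * 0.282843
SEM = 2.0025

2.0025


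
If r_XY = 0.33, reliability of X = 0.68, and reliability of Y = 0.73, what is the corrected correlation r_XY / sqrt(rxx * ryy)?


r_corrected = rxy / sqrt(rxx * ryy)
= 0.33 / sqrt(0.68 * 0.73)
= 0.33 / sqrt(0.4964)
= 0.33 / 0.704557
r_corrected = 0.4684

0.4684


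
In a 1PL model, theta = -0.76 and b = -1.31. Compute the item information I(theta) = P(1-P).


P = 1/(1+exp(-(-0.76--1.31))) = 0.6341
I = P*(1-P) = 0.6341 * 0.3659
I = 0.232

0.232


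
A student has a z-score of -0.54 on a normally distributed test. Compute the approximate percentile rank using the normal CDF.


CDF(z) = 0.5 * (1 + erf(z/sqrt(2)))
erf(-0.3818) = -0.4108
CDF = 0.2946
Percentile rank = 0.2946 * 100 = 29.46

29.46


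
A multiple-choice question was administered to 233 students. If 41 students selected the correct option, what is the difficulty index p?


Item difficulty p = number correct / total examinees
p = 41 / 233
p = 0.176

0.176


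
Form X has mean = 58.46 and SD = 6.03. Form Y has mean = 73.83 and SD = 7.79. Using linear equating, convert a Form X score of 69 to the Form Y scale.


slope = SD_Y / SD_X = 7.79 / 6.03 ~ 1.2919
intercept = mean_Y - slope * mean_X = 73.83 - (7.79 / 6.03) * 58.46 ~ -1.693
Y = slope * X + intercept. To avoid rounding drift from the rounded slope/intercept, evaluate the equivalent form Y = mean_Y + SD_Y * (X - mean_X) / SD_X at full precision:
Y = 73.83 + 7.79 * (69 - 58.46) / 6.03
Y = 73.83 + 7.79 * 10.54 / 6.03
Y = 73.83 + 82.1066 / 6.03
Y = 73.83 + 13.6164
Y = 87.4464

87.4464


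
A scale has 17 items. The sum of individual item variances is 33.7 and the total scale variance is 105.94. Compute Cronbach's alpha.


alpha = (k/(k-1)) * (1 - sum(si^2)/s_total^2)
= (17/16) * (1 - 33.7/105.94)
alpha = 0.7245

0.7245


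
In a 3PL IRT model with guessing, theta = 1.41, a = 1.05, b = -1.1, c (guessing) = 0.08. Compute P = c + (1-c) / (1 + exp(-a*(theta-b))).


logit = 1.05*(1.41 - -1.1) = 2.6355
P* = 1/(1 + exp(-2.6355)) = 0.9331
P = 0.08 + (1 - 0.08) * 0.9331
P = 0.9385

0.9385


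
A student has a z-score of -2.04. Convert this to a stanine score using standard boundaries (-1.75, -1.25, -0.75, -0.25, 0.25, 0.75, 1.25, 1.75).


Stanine boundaries: [-1.75, -1.25, -0.75, -0.25, 0.25, 0.75, 1.25, 1.75]
z = -2.04
Check each boundary:
  z < -1.75
  z < -1.25
  z < -0.75
  z < -0.25
  z < 0.25
  z < 0.75
  z < 1.25
  z < 1.75
Highest qualifying boundary gives stanine = 1

1


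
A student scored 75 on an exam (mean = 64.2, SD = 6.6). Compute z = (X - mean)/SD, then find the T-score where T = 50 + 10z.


z = (X - mean) / SD = (75 - 64.2) / 6.6
z = 10.8 / 6.6
z = 1.6364
T-score = T = 50 + 10z
Carry z at full precision (z = 10.8 / 6.6) into the conversion:
T-score = 50 + 10 * (10.8 / 6.6) = 50 + 108 / 6.6
T-score = 50 + 16.3636
T-score = 66.3636

66.3636


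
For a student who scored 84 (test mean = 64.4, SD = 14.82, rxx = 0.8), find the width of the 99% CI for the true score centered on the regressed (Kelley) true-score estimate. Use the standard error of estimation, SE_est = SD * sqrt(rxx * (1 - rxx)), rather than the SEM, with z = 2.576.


True score estimate = 0.8*84 + 0.2*64.4 = 80.08
SE_est = SD * sqrt(rxx * (1 - rxx)) = 14.82 * sqrt(0.8 * 0.2) = 14.82 * sqrt(0.16) = 5.928
CI = T_est +/- z * SE_est, so width = 2 * z * SE_est = 2 * 2.576 * 5.928
Width = 30.5411

30.5411


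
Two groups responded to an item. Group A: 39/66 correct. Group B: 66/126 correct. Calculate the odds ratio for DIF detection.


Odds_A = 39/27 = 1.4444
Odds_B = 66/60 = 1.1
OR = Odds_A / Odds_B = 1.4444 / 1.1
Exactly, OR = (39 * 60) / (27 * 66) = 2340 / 1782
OR = 1.3131

1.3131


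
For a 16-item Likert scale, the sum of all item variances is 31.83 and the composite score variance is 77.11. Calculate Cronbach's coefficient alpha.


alpha = (k/(k-1)) * (1 - sum(si^2)/s_total^2)
= (16/15) * (1 - 31.83/77.11)
alpha = 0.6264

0.6264


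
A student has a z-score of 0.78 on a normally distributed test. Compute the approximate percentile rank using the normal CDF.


CDF(z) = 0.5 * (1 + erf(z/sqrt(2)))
erf(0.5515) = 0.5646
CDF = 0.7823
Percentile rank = 0.7823 * 100 = 78.23

78.23


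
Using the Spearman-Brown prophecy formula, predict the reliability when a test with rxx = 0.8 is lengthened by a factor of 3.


r_new = (n * rxx) / (1 + (n-1) * rxx)
r_new = (3 * 0.8) / (1 + 2 * 0.8)
r_new = 2.4 / 2.6
r_new = 0.9231

0.9231


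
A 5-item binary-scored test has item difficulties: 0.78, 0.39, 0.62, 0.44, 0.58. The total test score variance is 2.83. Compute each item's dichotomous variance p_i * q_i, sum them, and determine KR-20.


For each item, compute p_i * q_i:
  Item 1: 0.78 * 0.22 = 0.1716
  Item 2: 0.39 * 0.61 = 0.2379
  Item 3: 0.62 * 0.38 = 0.2356
  Item 4: 0.44 * 0.56 = 0.2464
  Item 5: 0.58 * 0.42 = 0.2436
Sum(p_i * q_i) = 0.1716 + 0.2379 + 0.2356 + 0.2464 + 0.2436 = 1.1351
KR-20 = (k/(k-1)) * (1 - Sum(p_i*q_i) / Var_total)
= (5/4) * (1 - 1.1351/2.83)
= 1.25 * 0.5989
KR-20 = 0.7486

0.7486


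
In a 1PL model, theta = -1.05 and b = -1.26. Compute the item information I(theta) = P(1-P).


P = 1/(1+exp(-(-1.05--1.26))) = 0.5523
I = P*(1-P) = 0.5523 * 0.4477
I = 0.2473

0.2473


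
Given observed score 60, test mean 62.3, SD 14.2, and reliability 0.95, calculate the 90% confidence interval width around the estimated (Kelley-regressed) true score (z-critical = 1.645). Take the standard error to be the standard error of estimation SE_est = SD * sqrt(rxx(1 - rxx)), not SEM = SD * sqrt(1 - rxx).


True score estimate = 0.95*60 + 0.05*62.3 = 60.115
SE_est = SD * sqrt(rxx * (1 - rxx)) = 14.2 * sqrt(0.95 * 0.05) = 14.2 * sqrt(0.0475) = 3.094818
CI = T_est +/- z * SE_est, so width = 2 * z * SE_est = 2 * 1.645 * 3.094818
Width = 10.182

10.182


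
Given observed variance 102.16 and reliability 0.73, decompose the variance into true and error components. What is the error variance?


var_true = rxx * var_obs = 0.73 * 102.16 = 74.5768
var_error = var_obs - var_true
var_error = 102.16 - 74.5768
var_error = 27.5832

27.5832


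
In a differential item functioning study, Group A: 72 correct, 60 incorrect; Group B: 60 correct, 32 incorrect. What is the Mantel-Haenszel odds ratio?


Odds_A = 72/60 = 1.2
Odds_B = 60/32 = 1.875
OR = Odds_A / Odds_B = 1.2 / 1.875
Exactly, OR = (72 * 32) / (60 * 60) = 2304 / 3600
OR = 0.64

0.64


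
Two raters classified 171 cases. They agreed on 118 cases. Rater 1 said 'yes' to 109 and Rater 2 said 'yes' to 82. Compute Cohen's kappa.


P_o = 118/171 = 0.690058
P_e = (109*82 + 62*89) / 29241 = 0.494374
kappa = (P_o - P_e) / (1 - P_e)
kappa = (0.690058 - 0.494374) / (1 - 0.494374)
kappa = 0.387

0.387


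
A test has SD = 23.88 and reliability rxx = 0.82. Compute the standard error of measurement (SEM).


SEM = SD * sqrt(1 - rxx)
SEM = 23.88 * sqrt(1 - 0.82)
SEM = 23.88 * sqrt(0.18) = 23.88 * 0.424264
SEM = 10.1314

10.1314


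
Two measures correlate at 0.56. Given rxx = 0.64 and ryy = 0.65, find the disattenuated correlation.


r_corrected = rxy / sqrt(rxx * ryy)
= 0.56 / sqrt(0.64 * 0.65)
= 0.56 / sqrt(0.416)
= 0.56 / 0.644981
r_corrected = 0.8682

0.8682


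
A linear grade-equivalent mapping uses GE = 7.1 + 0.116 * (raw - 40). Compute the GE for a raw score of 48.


raw - median = 48 - 40 = 8
slope * diff = 0.116 * 8 = 0.928
GE = 7.1 + 0.928
GE = 8.028

8.028


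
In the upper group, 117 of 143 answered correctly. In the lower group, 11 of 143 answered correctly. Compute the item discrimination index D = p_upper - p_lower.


p_upper = 117/143 = 0.8182
p_lower = 11/143 = 0.0769
D = 0.8182 - 0.0769 = 0.7413

0.7413


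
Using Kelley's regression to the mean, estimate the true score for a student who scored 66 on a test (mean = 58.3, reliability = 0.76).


T_est = rxx * X + (1 - rxx) * mean
T_est = 0.76 * 66 + 0.24 * 58.3
T_est = 50.16 + 13.992
T_est = 64.152

64.152


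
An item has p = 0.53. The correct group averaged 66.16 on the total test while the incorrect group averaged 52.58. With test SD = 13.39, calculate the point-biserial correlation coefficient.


q = 1 - p = 0.47
rpb = ((M1 - M0) / SD) * sqrt(p * q)
rpb = ((66.16 - 52.58) / 13.39) * sqrt(0.53 * 0.47)
rpb = 0.5062

0.5062


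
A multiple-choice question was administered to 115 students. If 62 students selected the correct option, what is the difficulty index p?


Item difficulty p = number correct / total examinees
p = 62 / 115
p = 0.5391

0.5391


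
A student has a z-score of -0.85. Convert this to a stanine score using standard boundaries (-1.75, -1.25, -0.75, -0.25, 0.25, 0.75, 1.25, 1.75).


Stanine boundaries: [-1.75, -1.25, -0.75, -0.25, 0.25, 0.75, 1.25, 1.75]
z = -0.85
Check each boundary:
  z >= -1.75 -> could be stanine 2
  z >= -1.25 -> could be stanine 3
  z < -0.75
  z < -0.25
  z < 0.25
  z < 0.75
  z < 1.25
  z < 1.75
Highest qualifying boundary gives stanine = 3

3


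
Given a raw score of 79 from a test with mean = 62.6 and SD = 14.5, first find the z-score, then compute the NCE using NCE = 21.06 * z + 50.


z = (X - mean) / SD = (79 - 62.6) / 14.5
z = 16.4 / 14.5
z = 1.131
NCE = NCE = 21.06z + 50
Carry z at full precision (z = 16.4 / 14.5) into the conversion:
NCE = 21.06 * (16.4 / 14.5) + 50 = 345.384 / 14.5 + 50
NCE = 23.8196 + 50
NCE = 73.8196

73.8196


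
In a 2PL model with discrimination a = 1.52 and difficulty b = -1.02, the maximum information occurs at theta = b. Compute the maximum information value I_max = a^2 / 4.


For 2PL, max info at theta = b = -1.02
I_max = a^2 / 4 = 1.52^2 / 4
= 2.3104 / 4
I_max = 0.5776

0.5776


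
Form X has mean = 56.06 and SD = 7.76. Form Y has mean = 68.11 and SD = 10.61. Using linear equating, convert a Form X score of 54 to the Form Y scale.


slope = SD_Y / SD_X = 10.61 / 7.76 ~ 1.3673
intercept = mean_Y - slope * mean_X = 68.11 - (10.61 / 7.76) * 56.06 ~ -8.539
Y = slope * X + intercept. To avoid rounding drift from the rounded slope/intercept, evaluate the equivalent form Y = mean_Y + SD_Y * (X - mean_X) / SD_X at full precision:
Y = 68.11 + 10.61 * (54 - 56.06) / 7.76
Y = 68.11 - 10.61 * 2.06 / 7.76
Y = 68.11 - 21.8566 / 7.76
Y = 68.11 - 2.8166
Y = 65.2934

65.2934


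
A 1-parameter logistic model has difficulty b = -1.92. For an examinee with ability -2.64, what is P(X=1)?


theta - b = -2.64 - -1.92 = -0.72
exp(-(theta - b)) = exp(0.72) = 2.0544
P = 1 / (1 + 2.0544)
P = 0.3274

0.3274


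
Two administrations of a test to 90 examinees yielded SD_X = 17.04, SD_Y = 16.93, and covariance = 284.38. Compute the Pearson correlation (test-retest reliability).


r = cov(X,Y) / (SD_X * SD_Y)
r = 284.38 / (17.04 * 16.93)
r = 284.38 / 288.4872
r = 0.9858

0.9858


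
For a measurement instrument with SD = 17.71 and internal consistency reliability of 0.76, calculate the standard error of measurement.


SEM = SD * sqrt(1 - rxx)
SEM = 17.71 * sqrt(1 - 0.76)
SEM = 17.71 * sqrt(0.24) = 17.71 * 0.489898
SEM = 8.6761

8.6761


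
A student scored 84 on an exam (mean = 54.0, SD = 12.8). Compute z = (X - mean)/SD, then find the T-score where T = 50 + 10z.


z = (X - mean) / SD = (84 - 54.0) / 12.8
z = 30.0 / 12.8
z = 2.3438
T-score = T = 50 + 10z
Carry z at full precision (z = 30.0 / 12.8) into the conversion:
T-score = 50 + 10 * (30.0 / 12.8) = 50 + 300 / 12.8
T-score = 50 + 23.4375
T-score = 73.4375

73.4375


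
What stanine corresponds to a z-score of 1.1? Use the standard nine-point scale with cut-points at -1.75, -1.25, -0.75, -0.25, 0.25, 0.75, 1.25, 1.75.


Stanine boundaries: [-1.75, -1.25, -0.75, -0.25, 0.25, 0.75, 1.25, 1.75]
z = 1.1
Check each boundary:
  z >= -1.75 -> could be stanine 2
  z >= -1.25 -> could be stanine 3
  z >= -0.75 -> could be stanine 4
  z >= -0.25 -> could be stanine 5
  z >= 0.25 -> could be stanine 6
  z >= 0.75 -> could be stanine 7
  z < 1.25
  z < 1.75
Highest qualifying boundary gives stanine = 7

7


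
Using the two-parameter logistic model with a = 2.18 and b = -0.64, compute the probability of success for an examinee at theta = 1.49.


a*(theta - b) = 2.18 * (1.49 - -0.64) = 4.6434
exp(-4.6434) = 0.0096
P = 1 / (1 + 0.0096)
P = 0.9905

0.9905


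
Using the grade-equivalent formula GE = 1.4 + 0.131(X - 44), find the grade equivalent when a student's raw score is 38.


raw - median = 38 - 44 = -6
slope * diff = 0.131 * -6 = -0.786
GE = 1.4 + -0.786
GE = 0.614

0.614


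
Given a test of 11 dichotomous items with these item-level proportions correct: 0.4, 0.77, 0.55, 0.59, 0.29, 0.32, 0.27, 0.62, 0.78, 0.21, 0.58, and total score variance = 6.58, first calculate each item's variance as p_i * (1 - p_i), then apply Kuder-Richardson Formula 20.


For each item, compute p_i * q_i:
  Item 1: 0.4 * 0.6 = 0.24
  Item 2: 0.77 * 0.23 = 0.1771
  Item 3: 0.55 * 0.45 = 0.2475
  Item 4: 0.59 * 0.41 = 0.2419
  Item 5: 0.29 * 0.71 = 0.2059
  Item 6: 0.32 * 0.68 = 0.2176
  Item 7: 0.27 * 0.73 = 0.1971
  Item 8: 0.62 * 0.38 = 0.2356
  Item 9: 0.78 * 0.22 = 0.1716
  Item 10: 0.21 * 0.79 = 0.1659
  Item 11: 0.58 * 0.42 = 0.2436
Sum(p_i * q_i) = 0.24 + 0.1771 + 0.2475 + 0.2419 + 0.2059 + 0.2176 + 0.1971 + 0.2356 + 0.1716 + 0.1659 + 0.2436 = 2.3438
KR-20 = (k/(k-1)) * (1 - Sum(p_i*q_i) / Var_total)
= (11/10) * (1 - 2.3438/6.58)
= 1.1 * 0.6438
KR-20 = 0.7082

0.7082


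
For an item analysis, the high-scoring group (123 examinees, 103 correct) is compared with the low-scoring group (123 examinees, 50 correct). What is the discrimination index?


p_upper = 103/123 = 0.8374
p_lower = 50/123 = 0.4065
D = 0.8374 - 0.4065 = 0.4309

0.4309


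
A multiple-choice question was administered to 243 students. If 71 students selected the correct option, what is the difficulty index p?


Item difficulty p = number correct / total examinees
p = 71 / 243
p = 0.2922

0.2922


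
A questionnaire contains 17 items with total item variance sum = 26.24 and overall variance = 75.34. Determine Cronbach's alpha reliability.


alpha = (k/(k-1)) * (1 - sum(si^2)/s_total^2)
= (17/16) * (1 - 26.24/75.34)
alpha = 0.6924

0.6924


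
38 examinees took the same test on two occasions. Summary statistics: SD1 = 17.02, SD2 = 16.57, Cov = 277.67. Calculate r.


r = cov(X,Y) / (SD_X * SD_Y)
r = 277.67 / (17.02 * 16.57)
r = 277.67 / 282.0214
r = 0.9846

0.9846


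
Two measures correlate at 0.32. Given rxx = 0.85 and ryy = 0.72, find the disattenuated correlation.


r_corrected = rxy / sqrt(rxx * ryy)
= 0.32 / sqrt(0.85 * 0.72)
= 0.32 / sqrt(0.612)
= 0.32 / 0.782304
r_corrected = 0.409

0.409


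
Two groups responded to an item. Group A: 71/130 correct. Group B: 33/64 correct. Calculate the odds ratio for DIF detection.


Odds_A = 71/59 = 1.2034
Odds_B = 33/31 = 1.0645
OR = Odds_A / Odds_B = 1.2034 / 1.0645
Exactly, OR = (71 * 31) / (59 * 33) = 2201 / 1947
OR = 1.1305

1.1305


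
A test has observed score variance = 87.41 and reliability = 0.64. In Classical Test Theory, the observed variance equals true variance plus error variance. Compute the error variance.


var_true = rxx * var_obs = 0.64 * 87.41 = 55.9424
var_error = var_obs - var_true
var_error = 87.41 - 55.9424
var_error = 31.4676

31.4676


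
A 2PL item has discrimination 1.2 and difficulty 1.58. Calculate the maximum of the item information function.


For 2PL, max info at theta = b = 1.58
I_max = a^2 / 4 = 1.2^2 / 4
= 1.44 / 4
I_max = 0.36

0.36


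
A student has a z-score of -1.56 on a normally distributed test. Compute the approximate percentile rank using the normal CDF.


CDF(z) = 0.5 * (1 + erf(z/sqrt(2)))
erf(-1.1031) = -0.8812
CDF = 0.0594
Percentile rank = 0.0594 * 100 = 5.94

5.94


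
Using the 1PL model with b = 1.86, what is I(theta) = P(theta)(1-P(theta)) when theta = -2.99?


P = 1/(1+exp(-(-2.99-1.86))) = 0.0078
I = P*(1-P) = 0.0078 * 0.9922
I = 0.0077

0.0077


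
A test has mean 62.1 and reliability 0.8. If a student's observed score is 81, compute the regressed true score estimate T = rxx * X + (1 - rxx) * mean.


T_est = rxx * X + (1 - rxx) * mean
T_est = 0.8 * 81 + 0.2 * 62.1
T_est = 64.8 + 12.42
T_est = 77.22

77.22


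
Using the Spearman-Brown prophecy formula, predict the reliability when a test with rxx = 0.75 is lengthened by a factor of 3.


r_new = (n * rxx) / (1 + (n-1) * rxx)
r_new = (3 * 0.75) / (1 + 2 * 0.75)
r_new = 2.25 / 2.5
r_new = 0.9

0.9


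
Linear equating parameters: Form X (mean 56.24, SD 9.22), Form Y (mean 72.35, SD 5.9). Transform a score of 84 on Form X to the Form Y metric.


slope = SD_Y / SD_X = 5.9 / 9.22 ~ 0.6399
intercept = mean_Y - slope * mean_X = 72.35 - (5.9 / 9.22) * 56.24 ~ 36.3613
Y = slope * X + intercept. To avoid rounding drift from the rounded slope/intercept, evaluate the equivalent form Y = mean_Y + SD_Y * (X - mean_X) / SD_X at full precision:
Y = 72.35 + 5.9 * (84 - 56.24) / 9.22
Y = 72.35 + 5.9 * 27.76 / 9.22
Y = 72.35 + 163.784 / 9.22
Y = 72.35 + 17.764
Y = 90.114

90.114


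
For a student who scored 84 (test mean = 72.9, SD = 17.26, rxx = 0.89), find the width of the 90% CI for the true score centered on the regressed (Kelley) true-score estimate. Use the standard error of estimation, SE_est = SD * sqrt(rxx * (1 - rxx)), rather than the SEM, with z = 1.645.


True score estimate = 0.89*84 + 0.11*72.9 = 82.779
SE_est = SD * sqrt(rxx * (1 - rxx)) = 17.26 * sqrt(0.89 * 0.11) = 17.26 * sqrt(0.0979) = 5.400477
CI = T_est +/- z * SE_est, so width = 2 * z * SE_est = 2 * 1.645 * 5.400477
Width = 17.7676

17.7676


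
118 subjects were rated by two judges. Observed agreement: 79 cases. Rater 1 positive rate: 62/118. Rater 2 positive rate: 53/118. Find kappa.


P_o = 79/118 = 0.669492
P_e = (62*53 + 56*65) / 13924 = 0.497415
kappa = (P_o - P_e) / (1 - P_e)
kappa = (0.669492 - 0.497415) / (1 - 0.497415)
kappa = 0.3424

0.3424


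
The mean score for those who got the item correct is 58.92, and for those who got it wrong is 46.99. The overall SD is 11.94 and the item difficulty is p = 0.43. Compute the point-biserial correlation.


q = 1 - p = 0.57
rpb = ((M1 - M0) / SD) * sqrt(p * q)
rpb = ((58.92 - 46.99) / 11.94) * sqrt(0.43 * 0.57)
rpb = 0.4947

0.4947


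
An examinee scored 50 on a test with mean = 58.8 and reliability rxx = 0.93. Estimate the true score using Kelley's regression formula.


T_est = rxx * X + (1 - rxx) * mean
T_est = 0.93 * 50 + 0.07 * 58.8
T_est = 46.5 + 4.116
T_est = 50.616

50.616


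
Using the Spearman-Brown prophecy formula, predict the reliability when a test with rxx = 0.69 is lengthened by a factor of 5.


r_new = (n * rxx) / (1 + (n-1) * rxx)
r_new = (5 * 0.69) / (1 + 4 * 0.69)
r_new = 3.45 / 3.76
r_new = 0.9176

0.9176


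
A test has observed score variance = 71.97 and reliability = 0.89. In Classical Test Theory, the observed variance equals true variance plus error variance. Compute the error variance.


var_true = rxx * var_obs = 0.89 * 71.97 = 64.0533
var_error = var_obs - var_true
var_error = 71.97 - 64.0533
var_error = 7.9167

7.9167
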